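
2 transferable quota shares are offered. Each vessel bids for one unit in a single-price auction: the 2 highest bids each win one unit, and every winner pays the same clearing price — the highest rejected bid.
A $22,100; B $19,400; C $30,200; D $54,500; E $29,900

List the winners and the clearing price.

D, C; each pays $29,900

Ordering the bids: 54,500 (D), 30,200 (C), 29,900 (E), 22,100 (A), …
The 2 highest are D, C.
Highest unsuccessful bid: $29,900 → clearing price.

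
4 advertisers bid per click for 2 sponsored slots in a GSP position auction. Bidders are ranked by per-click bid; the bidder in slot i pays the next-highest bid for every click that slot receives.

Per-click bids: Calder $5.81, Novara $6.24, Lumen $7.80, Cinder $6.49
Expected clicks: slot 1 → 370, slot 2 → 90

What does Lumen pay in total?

Lumen pays $2401.30

Per-click bids in order: $7.80 (Lumen) > $6.49 (Cinder) > $6.24 (Novara) > …
Lumen holds slot 1 → pays next bid $6.49 × 370 clicks = $2401.30.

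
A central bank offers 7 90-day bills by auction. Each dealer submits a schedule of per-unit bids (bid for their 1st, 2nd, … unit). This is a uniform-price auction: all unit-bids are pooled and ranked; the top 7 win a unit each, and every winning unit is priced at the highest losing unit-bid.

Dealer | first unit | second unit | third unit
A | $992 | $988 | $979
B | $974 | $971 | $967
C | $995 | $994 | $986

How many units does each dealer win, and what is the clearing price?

A 3, B 1, C 3; clearing price $971

Merging the schedules and taking the best 7: 995 (C-1), 994 (C-2), 992 (A-1), 988 (A-2), 986 (C-3), 979 (A-3), 974 (B-1)
The (k+1)-th unit-bid is $971.
Allocation: A 3, B 1, C 3.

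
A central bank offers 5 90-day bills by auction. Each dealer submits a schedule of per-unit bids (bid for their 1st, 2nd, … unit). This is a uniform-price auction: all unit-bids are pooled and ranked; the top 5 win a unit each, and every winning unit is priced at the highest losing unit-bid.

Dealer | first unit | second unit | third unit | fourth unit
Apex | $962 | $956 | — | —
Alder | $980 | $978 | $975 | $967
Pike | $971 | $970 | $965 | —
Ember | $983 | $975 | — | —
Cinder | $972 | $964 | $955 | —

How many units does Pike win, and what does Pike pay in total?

Pooled unit-bids ranked (top 5): 983 (Ember-1), 980 (Alder-1), 978 (Alder-2), 975 (Alder-3), 975 (Ember-2)
Highest rejected unit-bid = $972.
Pike wins 0 unit(s) at $972 each.

Pike: 0 units, pays $0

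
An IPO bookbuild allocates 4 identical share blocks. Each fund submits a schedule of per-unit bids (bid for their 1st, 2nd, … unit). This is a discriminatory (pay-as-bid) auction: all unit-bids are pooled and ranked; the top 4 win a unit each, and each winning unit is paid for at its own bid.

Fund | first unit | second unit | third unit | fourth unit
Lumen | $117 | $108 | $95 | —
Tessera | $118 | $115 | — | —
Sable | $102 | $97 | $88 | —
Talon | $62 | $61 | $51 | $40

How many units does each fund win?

Lumen 2, Tessera 2

Pooled unit-bids ranked (top 4): 118 (Tessera-1), 117 (Lumen-1), 115 (Tessera-2), 108 (Lumen-2)
Next rejected bid: $102 (not a price — pay-as-bid).
Allocation: Lumen 2, Tessera 2.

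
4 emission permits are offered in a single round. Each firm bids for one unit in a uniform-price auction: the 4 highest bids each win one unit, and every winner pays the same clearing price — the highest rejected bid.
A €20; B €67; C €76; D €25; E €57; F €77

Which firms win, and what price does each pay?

Ordering the bids: 77 (F), 76 (C), 67 (B), 57 (E), 25 (D), 20 (A)
The 4 highest are F, C, B, E.
Highest unsuccessful bid: €25 → clearing price.

F, C, B, E; each pays €25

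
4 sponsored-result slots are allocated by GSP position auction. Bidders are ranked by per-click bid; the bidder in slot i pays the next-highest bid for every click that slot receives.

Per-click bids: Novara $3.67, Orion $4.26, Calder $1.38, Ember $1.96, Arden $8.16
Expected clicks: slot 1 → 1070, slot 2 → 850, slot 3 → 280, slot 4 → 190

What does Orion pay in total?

Orion pays $3119.50

Ranked by bid: $8.16 (Arden) > $4.26 (Orion) > $3.67 (Novara) > $1.96 (Ember) > $1.38 (Calder)
Orion holds slot 2 → pays next bid $3.67 × 850 clicks = $3119.50.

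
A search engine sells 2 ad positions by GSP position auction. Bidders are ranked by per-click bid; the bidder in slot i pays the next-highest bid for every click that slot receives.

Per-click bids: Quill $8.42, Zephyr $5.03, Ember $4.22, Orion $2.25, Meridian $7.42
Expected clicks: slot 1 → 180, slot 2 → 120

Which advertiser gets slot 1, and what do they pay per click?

Quill; $7.42 per click

Per-click bids in order: $8.42 (Quill) > $7.42 (Meridian) > $5.03 (Zephyr) > …
Slot 1 goes to the first-ranked bidder, Quill, who pays the next bid down: $7.42/click.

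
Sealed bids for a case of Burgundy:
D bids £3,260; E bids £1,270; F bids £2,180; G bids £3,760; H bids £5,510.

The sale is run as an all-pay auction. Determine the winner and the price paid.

Bids ranked: 5,510 (H) > 3,760 (G) > 3,260 (D) > 2,180 (F) > 1,270 (E)
H wins with the top bid; all bids are sunk regardless.

H pays £5,510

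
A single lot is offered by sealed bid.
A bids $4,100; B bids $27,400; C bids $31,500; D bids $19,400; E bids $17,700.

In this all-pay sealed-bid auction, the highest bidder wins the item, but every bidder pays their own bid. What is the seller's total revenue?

Total revenue: $100,100

All-pay sealed-bid auction: the highest bidder wins the item, but every bidder pays their own bid.
Sorting bids: 31,500 (C) > 27,400 (B) > 19,400 (D) > 17,700 (E) > 4,100 (A)
Every bidder forfeits their bid regardless of winning.
Revenue = 4,100 + 27,400 + 31,500 + 19,400 + 17,700 = $100,100.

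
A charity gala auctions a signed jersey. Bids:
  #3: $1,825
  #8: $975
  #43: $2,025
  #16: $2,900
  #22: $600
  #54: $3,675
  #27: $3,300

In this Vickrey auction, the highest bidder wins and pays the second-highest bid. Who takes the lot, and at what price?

Bids in order: 3,675 (#54) > 3,300 (#27) > 2,900 (#16) > 2,025 (#43) > 1,825 (#3) > 975 (#8) > …
#54 is highest; pays the second-highest bid, $3,300.

#54 pays $3,300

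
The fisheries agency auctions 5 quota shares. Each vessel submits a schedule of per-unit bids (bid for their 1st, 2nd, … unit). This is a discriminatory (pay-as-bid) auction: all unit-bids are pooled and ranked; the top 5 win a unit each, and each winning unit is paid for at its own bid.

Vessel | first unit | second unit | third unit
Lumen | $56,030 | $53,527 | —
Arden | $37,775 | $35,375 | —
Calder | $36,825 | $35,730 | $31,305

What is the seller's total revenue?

Total revenue: $219,887

Pooled unit-bids ranked (top 5): 56,030 (Lumen-1), 53,527 (Lumen-2), 37,775 (Arden-1), 36,825 (Calder-1), 35,730 (Calder-2)
Next rejected bid: $35,375 (not a price — pay-as-bid).
Each winning unit pays its own bid.
Revenue = 56,030 + 53,527 + 37,775 + 36,825 + 35,730 = $219,887.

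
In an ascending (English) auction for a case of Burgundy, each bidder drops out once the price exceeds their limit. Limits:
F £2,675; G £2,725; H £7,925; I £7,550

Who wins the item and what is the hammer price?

H wins at £7,550

Sorting limits: 7,925 (H) > 7,550 (I) > 2,725 (G) > 2,675 (F)
Bidding ends when I exits at £7,550; H takes it.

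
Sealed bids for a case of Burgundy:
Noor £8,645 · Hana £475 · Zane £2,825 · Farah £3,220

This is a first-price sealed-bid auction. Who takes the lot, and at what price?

Bids ranked: 8,645 (Noor) > 3,220 (Farah) > 2,825 (Zane) > 475 (Hana)
First-price: Noor pays what they bid, £8,645.

Noor pays £8,645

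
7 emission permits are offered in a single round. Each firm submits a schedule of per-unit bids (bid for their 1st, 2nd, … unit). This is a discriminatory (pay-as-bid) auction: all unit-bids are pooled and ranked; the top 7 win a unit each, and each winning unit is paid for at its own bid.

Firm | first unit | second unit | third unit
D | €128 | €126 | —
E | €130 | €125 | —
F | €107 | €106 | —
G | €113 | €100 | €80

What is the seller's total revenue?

Total revenue: €835

All unit-bids, highest first — top 7: 130 (E-1), 128 (D-1), 126 (D-2), 125 (E-2), 113 (G-1), 107 (F-1), 106 (F-2)
Next rejected bid: €100 (not a price — pay-as-bid).
Each winning unit pays its own bid.
Revenue = 130 + 128 + 126 + 125 + 113 + 107 + 106 = €835.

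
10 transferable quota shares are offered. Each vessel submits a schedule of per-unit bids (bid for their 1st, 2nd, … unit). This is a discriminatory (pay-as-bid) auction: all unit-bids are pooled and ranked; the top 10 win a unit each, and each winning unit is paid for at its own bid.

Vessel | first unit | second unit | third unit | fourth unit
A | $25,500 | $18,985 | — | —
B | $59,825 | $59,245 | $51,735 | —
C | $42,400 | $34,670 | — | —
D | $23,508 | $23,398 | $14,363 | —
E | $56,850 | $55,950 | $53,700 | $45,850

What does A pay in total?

Merging the schedules and taking the best 10: 59,825 (B-1), 59,245 (B-2), 56,850 (E-1), 55,950 (E-2), 53,700 (E-3), 51,735 (B-3), 45,850 (E-4), 42,400 (C-1), 34,670 (C-2), 25,500 (A-1)
Next rejected bid: $23,508 (not a price — pay-as-bid).
A's winning unit-bids: 25,500 = $25,500.

A pays $25,500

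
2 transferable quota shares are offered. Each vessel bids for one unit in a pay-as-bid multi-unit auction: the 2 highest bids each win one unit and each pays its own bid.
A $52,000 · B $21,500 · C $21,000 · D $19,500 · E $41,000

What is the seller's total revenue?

Sorting: 52,000 (A), 41,000 (E), 21,500 (B), 21,000 (C), …
The 2 highest are A, E.
Total revenue = 52,000 + 41,000 = $93,000.

Total revenue: $93,000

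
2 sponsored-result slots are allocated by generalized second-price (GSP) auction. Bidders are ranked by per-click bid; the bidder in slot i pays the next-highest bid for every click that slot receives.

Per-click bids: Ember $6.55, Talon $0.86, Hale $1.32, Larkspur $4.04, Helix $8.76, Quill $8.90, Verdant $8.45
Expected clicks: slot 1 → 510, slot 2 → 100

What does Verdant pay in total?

Verdant pays $0.00

Sorting advertisers: $8.90 (Quill) > $8.76 (Helix) > $8.45 (Verdant) > …
Verdant ranks below slot 2 → no slot, pays nothing.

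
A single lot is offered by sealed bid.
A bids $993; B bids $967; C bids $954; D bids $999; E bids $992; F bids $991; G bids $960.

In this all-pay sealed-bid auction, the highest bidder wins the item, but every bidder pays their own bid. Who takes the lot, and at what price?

D pays $999

Sorting bids: 999 (D) > 993 (A) > 992 (E) > 991 (F) > 967 (B) > 960 (G) > …
D wins with the top bid; all bids are sunk regardless.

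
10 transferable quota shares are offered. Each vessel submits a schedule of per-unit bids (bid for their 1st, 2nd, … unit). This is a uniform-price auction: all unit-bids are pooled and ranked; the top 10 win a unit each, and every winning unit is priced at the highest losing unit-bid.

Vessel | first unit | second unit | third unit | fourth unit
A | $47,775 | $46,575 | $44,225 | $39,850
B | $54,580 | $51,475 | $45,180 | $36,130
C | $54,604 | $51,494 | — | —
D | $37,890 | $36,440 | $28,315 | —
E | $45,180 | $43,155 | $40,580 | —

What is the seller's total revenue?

Total revenue: $405,800

Pooled unit-bids ranked (top 10): 54,604 (C-1), 54,580 (B-1), 51,494 (C-2), 51,475 (B-2), 47,775 (A-1), 46,575 (A-2), 45,180 (B-3), 45,180 (E-1), 44,225 (A-3), 43,155 (E-2)
Highest rejected unit-bid = $40,580.
Allocation: A 3, B 3, C 2, E 2. Every unit priced at $40,580.
Revenue = 10 × 40,580 = $405,800.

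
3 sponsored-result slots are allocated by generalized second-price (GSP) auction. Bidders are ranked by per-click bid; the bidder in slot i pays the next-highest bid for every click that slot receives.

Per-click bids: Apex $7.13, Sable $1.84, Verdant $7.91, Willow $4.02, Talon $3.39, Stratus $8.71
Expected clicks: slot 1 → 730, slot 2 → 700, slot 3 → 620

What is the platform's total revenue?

Total revenue: $13257.70

Per-click bids in order: $8.71 (Stratus) > $7.91 (Verdant) > $7.13 (Apex) > $4.02 (Willow) > …
Slot 1: Stratus pays $7.91 × 730 = $5774.30
Slot 2: Verdant pays $7.13 × 700 = $4991.00
Slot 3: Apex pays $4.02 × 620 = $2492.40
Total = $13257.70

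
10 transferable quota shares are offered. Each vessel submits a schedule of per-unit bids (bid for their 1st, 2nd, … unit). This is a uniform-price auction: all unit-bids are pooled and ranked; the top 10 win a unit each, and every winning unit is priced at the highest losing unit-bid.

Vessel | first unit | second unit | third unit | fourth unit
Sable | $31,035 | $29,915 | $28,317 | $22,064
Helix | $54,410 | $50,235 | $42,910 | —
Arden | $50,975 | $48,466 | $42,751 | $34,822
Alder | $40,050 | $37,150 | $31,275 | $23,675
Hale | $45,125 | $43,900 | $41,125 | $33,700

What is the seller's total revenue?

Merging the schedules and taking the best 10: 54,410 (Helix-1), 50,975 (Arden-1), 50,235 (Helix-2), 48,466 (Arden-2), 45,125 (Hale-1), 43,900 (Hale-2), 42,910 (Helix-3), 42,751 (Arden-3), 41,125 (Hale-3), 40,050 (Alder-1)
The (k+1)-th unit-bid is $37,150.
Allocation: Alder 1, Arden 3, Hale 3, Helix 3. Every unit priced at $37,150.
Revenue = 10 × 37,150 = $371,500.

Total revenue: $371,500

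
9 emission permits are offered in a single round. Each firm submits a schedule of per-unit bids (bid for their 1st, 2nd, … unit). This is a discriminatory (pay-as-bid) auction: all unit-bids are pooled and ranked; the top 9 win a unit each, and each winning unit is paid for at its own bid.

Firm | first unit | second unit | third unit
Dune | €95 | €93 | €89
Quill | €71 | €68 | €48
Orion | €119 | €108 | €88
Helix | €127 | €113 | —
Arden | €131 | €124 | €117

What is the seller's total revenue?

Total revenue: €1,027

Merging the schedules and taking the best 9: 131 (Arden-1), 127 (Helix-1), 124 (Arden-2), 119 (Orion-1), 117 (Arden-3), 113 (Helix-2), 108 (Orion-2), 95 (Dune-1), 93 (Dune-2)
Next rejected bid: €89 (not a price — pay-as-bid).
Each winning unit pays its own bid.
Revenue = 131 + 127 + 124 + 119 + 117 + 113 + 108 + 95 + 93 = €1,027.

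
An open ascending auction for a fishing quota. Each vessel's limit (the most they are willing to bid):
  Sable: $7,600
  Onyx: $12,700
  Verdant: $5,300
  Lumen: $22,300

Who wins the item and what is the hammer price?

Lumen wins at $12,700

Ascending (English) auction: the price rises until one bidder remains; the winner pays the price at which the last rival dropped out.
Limits ranked: 22,300 (Lumen) > 12,700 (Onyx) > 7,600 (Sable) > 5,300 (Verdant)
Bidding ends when Onyx exits at $12,700; Lumen takes it.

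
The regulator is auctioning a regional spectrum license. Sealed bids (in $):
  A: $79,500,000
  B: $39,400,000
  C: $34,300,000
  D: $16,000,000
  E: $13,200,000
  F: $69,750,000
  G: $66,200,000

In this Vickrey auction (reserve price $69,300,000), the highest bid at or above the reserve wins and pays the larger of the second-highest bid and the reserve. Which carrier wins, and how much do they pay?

Sorting bids: 79,500,000 (A) > 69,750,000 (F) > 66,200,000 (G) > 39,400,000 (B) > 34,300,000 (C) > 16,000,000 (D) > …
Highest eligible bid: A at $79,500,000.
max(second-highest $69,750,000, reserve $69,300,000) = $69,750,000; the reserve does not bind.

A pays $69,750,000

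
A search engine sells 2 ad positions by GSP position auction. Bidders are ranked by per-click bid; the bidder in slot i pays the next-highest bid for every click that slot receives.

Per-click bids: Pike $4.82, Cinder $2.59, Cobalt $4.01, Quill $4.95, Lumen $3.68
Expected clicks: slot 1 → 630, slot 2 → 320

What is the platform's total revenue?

Total revenue: $4319.80

Per-click bids in order: $4.95 (Quill) > $4.82 (Pike) > $4.01 (Cobalt) > …
Slot 1: Quill pays $4.82 × 630 = $3036.60
Slot 2: Pike pays $4.01 × 320 = $1283.20
Total = $4319.80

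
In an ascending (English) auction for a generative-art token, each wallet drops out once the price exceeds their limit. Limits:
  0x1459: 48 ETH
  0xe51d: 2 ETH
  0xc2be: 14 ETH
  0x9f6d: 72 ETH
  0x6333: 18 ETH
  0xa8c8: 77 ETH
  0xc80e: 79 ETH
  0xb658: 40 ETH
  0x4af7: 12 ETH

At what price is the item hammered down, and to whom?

0xc80e wins at 77 ETH

Limits ranked: 79 (0xc80e) > 77 (0xa8c8) > 72 (0x9f6d) > 48 (0x1459) > 40 (0xb658) > 18 (0x6333) > …
Once the price passes 77 ETH, only 0xc80e is left; the hammer falls at 0xa8c8's limit of 77 ETH.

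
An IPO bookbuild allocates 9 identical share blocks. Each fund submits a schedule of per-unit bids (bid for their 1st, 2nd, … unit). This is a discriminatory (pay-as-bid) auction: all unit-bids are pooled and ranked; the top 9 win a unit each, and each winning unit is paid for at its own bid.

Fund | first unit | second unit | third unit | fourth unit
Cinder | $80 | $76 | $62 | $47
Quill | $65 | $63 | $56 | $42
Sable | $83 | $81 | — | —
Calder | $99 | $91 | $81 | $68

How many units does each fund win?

Pooled unit-bids ranked (top 9): 99 (Calder-1), 91 (Calder-2), 83 (Sable-1), 81 (Sable-2), 81 (Calder-3), 80 (Cinder-1), 76 (Cinder-2), 68 (Calder-4), 65 (Quill-1)
Next rejected bid: $63 (not a price — pay-as-bid).
Allocation: Calder 4, Cinder 2, Quill 1, Sable 2.

Calder 4, Cinder 2, Quill 1, Sable 2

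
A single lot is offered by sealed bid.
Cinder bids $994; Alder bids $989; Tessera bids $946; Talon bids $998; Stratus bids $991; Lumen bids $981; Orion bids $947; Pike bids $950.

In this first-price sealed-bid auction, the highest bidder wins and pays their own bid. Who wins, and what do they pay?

First-price sealed-bid auction: the highest bidder wins and pays their own bid.
Bids in order: 998 (Talon) > 994 (Cinder) > 991 (Stratus) > 989 (Alder) > 981 (Lumen) > 950 (Pike) > …
Talon has the highest bid and pays exactly that: $998.

Talon pays $998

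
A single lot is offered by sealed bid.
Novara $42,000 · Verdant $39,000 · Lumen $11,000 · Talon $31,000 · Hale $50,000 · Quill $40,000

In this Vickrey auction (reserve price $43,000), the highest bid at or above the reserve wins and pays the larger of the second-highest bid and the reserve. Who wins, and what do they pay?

Hale pays $43,000

Bids in order: 50,000 (Hale) > 42,000 (Novara) > 40,000 (Quill) > 39,000 (Verdant) > 31,000 (Talon) > 11,000 (Lumen)
Highest eligible bid: Hale at $50,000.
max(second-highest $42,000, reserve $43,000) = $43,000.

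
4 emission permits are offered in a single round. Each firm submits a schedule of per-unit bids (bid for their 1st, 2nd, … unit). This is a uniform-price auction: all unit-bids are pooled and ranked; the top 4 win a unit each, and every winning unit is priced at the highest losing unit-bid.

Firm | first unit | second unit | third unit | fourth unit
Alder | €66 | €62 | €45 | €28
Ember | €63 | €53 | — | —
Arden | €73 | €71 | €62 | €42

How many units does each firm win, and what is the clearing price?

Alder 1, Arden 2, Ember 1; clearing price €62

Pooled unit-bids ranked (top 4): 73 (Arden-1), 71 (Arden-2), 66 (Alder-1), 63 (Ember-1)
The (k+1)-th unit-bid is €62.
Allocation: Alder 1, Arden 2, Ember 1.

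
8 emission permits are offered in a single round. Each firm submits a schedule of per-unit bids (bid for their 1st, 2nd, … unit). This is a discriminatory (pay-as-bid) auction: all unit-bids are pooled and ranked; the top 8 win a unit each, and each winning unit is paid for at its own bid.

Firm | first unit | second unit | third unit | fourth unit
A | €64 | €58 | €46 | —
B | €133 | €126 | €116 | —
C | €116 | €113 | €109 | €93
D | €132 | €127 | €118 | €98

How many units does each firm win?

B 3, C 2, D 3

Pooled unit-bids ranked (top 8): 133 (B-1), 132 (D-1), 127 (D-2), 126 (B-2), 118 (D-3), 116 (B-3), 116 (C-1), 113 (C-2)
Next rejected bid: €109 (not a price — pay-as-bid).
Allocation: B 3, C 2, D 3.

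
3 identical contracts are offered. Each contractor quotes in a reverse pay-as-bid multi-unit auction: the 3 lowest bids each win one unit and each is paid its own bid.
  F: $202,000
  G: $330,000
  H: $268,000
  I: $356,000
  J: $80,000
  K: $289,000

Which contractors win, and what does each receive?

J $80,000, F $202,000, H $268,000

Sorting: 80,000 (J), 202,000 (F), 268,000 (H), 289,000 (K), 330,000 (G), …
Winners (3 units): J, F, H.
Each winner is paid its own bid: J $80,000, F $202,000, H $268,000.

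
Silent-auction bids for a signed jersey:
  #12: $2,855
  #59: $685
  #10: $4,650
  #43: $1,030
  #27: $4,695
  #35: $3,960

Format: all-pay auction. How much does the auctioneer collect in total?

All-pay auction: the highest bidder wins the item, but every bidder pays their own bid.
Sorting bids: 4,695 (#27) > 4,650 (#10) > 3,960 (#35) > 2,855 (#12) > 1,030 (#43) > 685 (#59)
#27 wins with the top bid; all bids are sunk regardless.
Every bidder forfeits their bid regardless of winning.
Revenue = 2,855 + 685 + 4,650 + 1,030 + 4,695 + 3,960 = $17,875.

Total revenue: $17,875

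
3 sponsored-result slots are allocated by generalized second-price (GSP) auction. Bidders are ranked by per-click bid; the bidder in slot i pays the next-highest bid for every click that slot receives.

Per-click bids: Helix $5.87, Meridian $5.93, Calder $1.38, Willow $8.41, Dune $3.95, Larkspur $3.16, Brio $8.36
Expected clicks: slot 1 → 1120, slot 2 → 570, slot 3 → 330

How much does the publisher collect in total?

Total revenue: $14680.40

Ranked by bid: $8.41 (Willow) > $8.36 (Brio) > $5.93 (Meridian) > $5.87 (Helix) > …
Slot 1: Willow pays $8.36 × 1120 = $9363.20
Slot 2: Brio pays $5.93 × 570 = $3380.10
Slot 3: Meridian pays $5.87 × 330 = $1937.10
Total = $14680.40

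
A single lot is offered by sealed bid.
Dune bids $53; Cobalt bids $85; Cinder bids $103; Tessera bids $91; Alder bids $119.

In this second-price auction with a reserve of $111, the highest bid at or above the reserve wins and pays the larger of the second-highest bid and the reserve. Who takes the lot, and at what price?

Alder pays $111

Sorting bids: 119 (Alder) > 103 (Cinder) > 91 (Tessera) > 85 (Cobalt) > 53 (Dune)
Highest eligible bid: Alder at $119.
max(second-highest $103, reserve $111) = $111.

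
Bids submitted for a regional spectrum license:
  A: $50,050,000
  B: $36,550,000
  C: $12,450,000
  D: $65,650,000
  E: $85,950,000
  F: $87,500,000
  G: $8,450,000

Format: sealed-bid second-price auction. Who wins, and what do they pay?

F pays $85,950,000

Bids in order: 87,500,000 (F) > 85,950,000 (E) > 65,650,000 (D) > 50,050,000 (A) > 36,550,000 (B) > 12,450,000 (C) > …
F is highest; pays the second-highest bid, $85,950,000.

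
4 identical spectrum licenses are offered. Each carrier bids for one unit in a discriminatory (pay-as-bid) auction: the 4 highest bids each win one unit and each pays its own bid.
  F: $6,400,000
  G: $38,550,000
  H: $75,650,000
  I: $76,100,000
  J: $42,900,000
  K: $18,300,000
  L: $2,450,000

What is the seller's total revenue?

Total revenue: $233,200,000

Bids ranked high→low: 76,100,000 (I), 75,650,000 (H), 42,900,000 (J), 38,550,000 (G), 18,300,000 (K), 6,400,000 (F), …
Top 4: I, H, J, G.
Total revenue = 76,100,000 + 75,650,000 + 42,900,000 + 38,550,000 = $233,200,000.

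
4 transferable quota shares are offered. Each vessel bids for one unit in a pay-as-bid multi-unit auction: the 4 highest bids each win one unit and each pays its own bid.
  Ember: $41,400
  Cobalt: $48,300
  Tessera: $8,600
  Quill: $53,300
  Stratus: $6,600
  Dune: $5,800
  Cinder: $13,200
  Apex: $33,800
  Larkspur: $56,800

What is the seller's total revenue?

Total revenue: $199,800

Sorting: 56,800 (Larkspur), 53,300 (Quill), 48,300 (Cobalt), 41,400 (Ember), 33,800 (Apex), 13,200 (Cinder), …
Winners (4 units): Larkspur, Quill, Cobalt, Ember.
Total revenue = 56,800 + 53,300 + 48,300 + 41,400 = $199,800.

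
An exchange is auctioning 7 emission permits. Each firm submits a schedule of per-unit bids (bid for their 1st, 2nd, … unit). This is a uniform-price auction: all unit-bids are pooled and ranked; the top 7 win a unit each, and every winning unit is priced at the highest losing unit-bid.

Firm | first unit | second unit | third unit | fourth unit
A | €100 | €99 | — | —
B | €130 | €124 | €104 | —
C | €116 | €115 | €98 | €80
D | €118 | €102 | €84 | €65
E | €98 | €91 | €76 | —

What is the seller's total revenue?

All unit-bids, highest first — top 7: 130 (B-1), 124 (B-2), 118 (D-1), 116 (C-1), 115 (C-2), 104 (B-3), 102 (D-2)
Highest rejected unit-bid = €100.
Allocation: B 3, C 2, D 2. Every unit priced at €100.
Revenue = 7 × 100 = €700.

Total revenue: €700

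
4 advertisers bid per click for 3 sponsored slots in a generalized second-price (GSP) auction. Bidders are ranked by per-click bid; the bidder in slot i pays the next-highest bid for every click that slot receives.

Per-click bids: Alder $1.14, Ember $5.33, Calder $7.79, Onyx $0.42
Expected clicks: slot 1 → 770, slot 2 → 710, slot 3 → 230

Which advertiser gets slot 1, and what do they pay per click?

Sorting advertisers: $7.79 (Calder) > $5.33 (Ember) > $1.14 (Alder) > $0.42 (Onyx)
Slot 1 goes to the first-ranked bidder, Calder, who pays the next bid down: $5.33/click.

Calder; $5.33 per click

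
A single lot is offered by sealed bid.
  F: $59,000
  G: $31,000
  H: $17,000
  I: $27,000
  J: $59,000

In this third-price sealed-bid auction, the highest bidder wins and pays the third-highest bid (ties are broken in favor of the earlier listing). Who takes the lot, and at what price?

F pays $31,000

Sorting bids: 59,000 (F) > 59,000 (J) > 31,000 (G) > 27,000 (I) > 17,000 (H)
F and J tie at $59,000; tie-break gives it to F.
F wins; payment is bid #3 in the ranking = $31,000.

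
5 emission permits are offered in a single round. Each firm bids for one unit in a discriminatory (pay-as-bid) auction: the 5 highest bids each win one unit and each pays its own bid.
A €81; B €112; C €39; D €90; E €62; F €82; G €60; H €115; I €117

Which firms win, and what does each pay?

I €117, H €115, B €112, D €90, F €82

Sorting: 117 (I), 115 (H), 112 (B), 90 (D), 82 (F), 81 (A), 62 (E), …
The 5 highest are I, H, B, D, F.
Each winner pays its own bid: I €117, H €115, B €112, D €90, F €82.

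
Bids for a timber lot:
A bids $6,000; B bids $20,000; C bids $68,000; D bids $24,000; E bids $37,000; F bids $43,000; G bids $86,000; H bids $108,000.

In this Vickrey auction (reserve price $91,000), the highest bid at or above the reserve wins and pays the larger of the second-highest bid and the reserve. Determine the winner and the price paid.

Vickrey auction (reserve price $91,000): the highest bid at or above the reserve wins and pays the larger of the second-highest bid and the reserve.
Bids ranked: 108,000 (H) > 86,000 (G) > 68,000 (C) > 43,000 (F) > 37,000 (E) > 24,000 (D) > …
H has the top bid at or above the reserve ($108,000).
Second-highest bid $86,000 is below the reserve $91,000, so the reserve binds → payment $91,000.

H pays $91,000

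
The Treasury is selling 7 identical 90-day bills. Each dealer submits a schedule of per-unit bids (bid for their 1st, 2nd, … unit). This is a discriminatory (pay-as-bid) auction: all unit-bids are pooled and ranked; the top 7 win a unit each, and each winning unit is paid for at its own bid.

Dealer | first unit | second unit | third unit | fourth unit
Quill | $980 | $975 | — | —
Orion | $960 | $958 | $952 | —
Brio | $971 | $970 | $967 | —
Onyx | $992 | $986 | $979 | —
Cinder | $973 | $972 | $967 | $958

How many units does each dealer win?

Pooled unit-bids ranked (top 7): 992 (Onyx-1), 986 (Onyx-2), 980 (Quill-1), 979 (Onyx-3), 975 (Quill-2), 973 (Cinder-1), 972 (Cinder-2)
Next rejected bid: $971 (not a price — pay-as-bid).
Allocation: Cinder 2, Onyx 3, Quill 2.

Cinder 2, Onyx 3, Quill 2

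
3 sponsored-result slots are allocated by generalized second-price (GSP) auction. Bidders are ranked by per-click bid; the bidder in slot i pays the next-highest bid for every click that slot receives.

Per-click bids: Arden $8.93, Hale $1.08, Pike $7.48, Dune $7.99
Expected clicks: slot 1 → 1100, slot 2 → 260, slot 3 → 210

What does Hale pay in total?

Per-click bids in order: $8.93 (Arden) > $7.99 (Dune) > $7.48 (Pike) > $1.08 (Hale)
Hale ranks below slot 3 → no slot, pays nothing.

Hale pays $0.00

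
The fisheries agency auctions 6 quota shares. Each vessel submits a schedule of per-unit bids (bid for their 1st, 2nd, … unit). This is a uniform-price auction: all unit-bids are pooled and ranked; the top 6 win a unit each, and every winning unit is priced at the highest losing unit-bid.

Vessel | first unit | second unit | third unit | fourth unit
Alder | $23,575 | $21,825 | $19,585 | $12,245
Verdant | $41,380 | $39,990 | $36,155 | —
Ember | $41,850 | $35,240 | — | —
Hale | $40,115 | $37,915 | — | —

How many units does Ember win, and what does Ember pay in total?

Ember: 1 unit, pays $35,240

Merging the schedules and taking the best 6: 41,850 (Ember-1), 41,380 (Verdant-1), 40,115 (Hale-1), 39,990 (Verdant-2), 37,915 (Hale-2), 36,155 (Verdant-3)
Highest rejected unit-bid = $35,240.
Ember wins 1 unit(s) at $35,240 each.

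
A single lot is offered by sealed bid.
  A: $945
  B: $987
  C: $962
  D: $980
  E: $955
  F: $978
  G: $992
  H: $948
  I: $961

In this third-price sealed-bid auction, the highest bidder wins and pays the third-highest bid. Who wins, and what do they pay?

Rule: the highest bidder wins and pays the third-highest bid.
Bids in order: 992 (G) > 987 (B) > 980 (D) > 978 (F) > 962 (C) > 961 (I) > …
G wins; payment is bid #3 in the ranking = $980.

G pays $980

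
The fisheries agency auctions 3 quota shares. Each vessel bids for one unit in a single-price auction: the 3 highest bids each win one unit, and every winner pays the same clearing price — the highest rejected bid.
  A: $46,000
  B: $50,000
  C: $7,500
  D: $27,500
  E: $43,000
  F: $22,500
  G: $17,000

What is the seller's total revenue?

Bids ranked high→low: 50,000 (B), 46,000 (A), 43,000 (E), 27,500 (D), 22,500 (F), …
Winners (3 units): B, A, E.
First losing bid is D's $27,500, which sets the uniform price.
Total revenue = 3 × $27,500 = $82,500.

Total revenue: $82,500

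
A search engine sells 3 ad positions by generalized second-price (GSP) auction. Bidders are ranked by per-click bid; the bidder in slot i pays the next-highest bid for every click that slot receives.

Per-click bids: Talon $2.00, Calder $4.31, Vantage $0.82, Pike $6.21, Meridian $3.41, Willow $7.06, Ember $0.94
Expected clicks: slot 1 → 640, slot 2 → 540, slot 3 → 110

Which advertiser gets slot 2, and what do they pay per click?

Sorting advertisers: $7.06 (Willow) > $6.21 (Pike) > $4.31 (Calder) > $3.41 (Meridian) > …
Slot 2 goes to the second-ranked bidder, Pike, who pays the next bid down: $4.31/click.

Pike; $4.31 per click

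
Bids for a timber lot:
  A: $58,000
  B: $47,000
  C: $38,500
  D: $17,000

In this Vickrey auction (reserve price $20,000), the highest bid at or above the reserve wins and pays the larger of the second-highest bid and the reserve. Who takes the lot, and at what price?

Bids in order: 58,000 (A) > 47,000 (B) > 38,500 (C) > 17,000 (D)
A has the top bid at or above the reserve ($58,000).
max(second-highest $47,000, reserve $20,000) = $47,000; the reserve does not bind.

A pays $47,000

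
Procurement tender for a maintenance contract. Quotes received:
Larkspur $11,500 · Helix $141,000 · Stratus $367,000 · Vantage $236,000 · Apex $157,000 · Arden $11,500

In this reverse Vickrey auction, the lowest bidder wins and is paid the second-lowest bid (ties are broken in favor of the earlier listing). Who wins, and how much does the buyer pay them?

Bids in order: 11,500 (Larkspur) < 11,500 (Arden) < 141,000 (Helix) < 157,000 (Apex) < 236,000 (Vantage) < 367,000 (Stratus)
Tie at $11,500 → Larkspur wins by tie-break.
Larkspur is lowest; is paid the second-lowest bid, $11,500.

Larkspur is paid $11,500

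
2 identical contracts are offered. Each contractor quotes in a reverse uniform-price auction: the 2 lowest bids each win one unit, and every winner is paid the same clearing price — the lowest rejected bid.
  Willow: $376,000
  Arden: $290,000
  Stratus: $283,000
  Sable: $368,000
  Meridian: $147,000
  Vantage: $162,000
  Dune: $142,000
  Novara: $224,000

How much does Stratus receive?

Stratus is paid $0

Sorting: 142,000 (Dune), 147,000 (Meridian), 162,000 (Vantage), 224,000 (Novara), …
Winners (2 units): Dune, Meridian.
Lowest unsuccessful bid: $162,000 → clearing price.
Stratus does not win → is paid $0.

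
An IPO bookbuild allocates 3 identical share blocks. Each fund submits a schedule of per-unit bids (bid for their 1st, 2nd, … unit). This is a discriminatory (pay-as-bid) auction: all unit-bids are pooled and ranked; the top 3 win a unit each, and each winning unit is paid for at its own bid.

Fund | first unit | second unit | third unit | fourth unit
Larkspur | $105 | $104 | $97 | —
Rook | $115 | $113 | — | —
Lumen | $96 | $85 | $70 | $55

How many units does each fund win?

Pooled unit-bids ranked (top 3): 115 (Rook-1), 113 (Rook-2), 105 (Larkspur-1)
Next rejected bid: $104 (not a price — pay-as-bid).
Allocation: Larkspur 1, Rook 2.

Larkspur 1, Rook 2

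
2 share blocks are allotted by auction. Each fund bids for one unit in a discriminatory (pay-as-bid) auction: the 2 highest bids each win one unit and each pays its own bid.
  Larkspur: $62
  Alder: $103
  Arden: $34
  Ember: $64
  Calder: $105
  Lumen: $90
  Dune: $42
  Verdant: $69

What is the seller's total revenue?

Sorting: 105 (Calder), 103 (Alder), 90 (Lumen), 69 (Verdant), …
The 2 highest are Calder, Alder.
Total revenue = 105 + 103 = $208.

Total revenue: $208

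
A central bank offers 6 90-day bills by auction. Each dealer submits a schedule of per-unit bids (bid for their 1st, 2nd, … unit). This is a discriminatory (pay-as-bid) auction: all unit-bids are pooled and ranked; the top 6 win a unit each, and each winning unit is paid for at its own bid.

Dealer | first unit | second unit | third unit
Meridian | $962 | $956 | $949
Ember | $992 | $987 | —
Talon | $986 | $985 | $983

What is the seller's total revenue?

Total revenue: $5,895

Pooled unit-bids ranked (top 6): 992 (Ember-1), 987 (Ember-2), 986 (Talon-1), 985 (Talon-2), 983 (Talon-3), 962 (Meridian-1)
Next rejected bid: $956 (not a price — pay-as-bid).
Each winning unit pays its own bid.
Revenue = 992 + 987 + 986 + 985 + 983 + 962 = $5,895.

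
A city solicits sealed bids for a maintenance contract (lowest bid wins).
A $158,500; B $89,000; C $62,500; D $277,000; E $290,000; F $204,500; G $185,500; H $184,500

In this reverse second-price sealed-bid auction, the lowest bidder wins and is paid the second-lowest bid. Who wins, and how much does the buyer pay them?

Bids ranked: 62,500 (C) < 89,000 (B) < 158,500 (A) < 184,500 (H) < 185,500 (G) < 204,500 (F) < …
C is lowest; is paid the second-lowest bid, $89,000.

C is paid $89,000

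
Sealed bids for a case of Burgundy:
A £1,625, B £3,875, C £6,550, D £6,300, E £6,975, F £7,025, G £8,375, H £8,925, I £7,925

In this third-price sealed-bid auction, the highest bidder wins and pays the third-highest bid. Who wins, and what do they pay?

H pays £7,925

Sorting bids: 8,925 (H) > 8,375 (G) > 7,925 (I) > 7,025 (F) > 6,975 (E) > 6,550 (C) > …
H wins; payment is bid #3 in the ranking = £7,925.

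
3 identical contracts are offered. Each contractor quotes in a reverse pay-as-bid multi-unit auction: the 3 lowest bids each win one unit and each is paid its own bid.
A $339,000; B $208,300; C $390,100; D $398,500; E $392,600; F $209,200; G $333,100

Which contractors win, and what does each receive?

B $208,300, F $209,200, G $333,100

Ordering the bids: 208,300 (B), 209,200 (F), 333,100 (G), 339,000 (A), 390,100 (C), …
The 3 lowest are B, F, G.
Each winner is paid its own bid: B $208,300, F $209,200, G $333,100.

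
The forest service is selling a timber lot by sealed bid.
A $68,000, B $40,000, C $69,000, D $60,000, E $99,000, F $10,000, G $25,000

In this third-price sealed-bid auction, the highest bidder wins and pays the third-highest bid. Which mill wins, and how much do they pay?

E pays $68,000

Sorting bids: 99,000 (E) > 69,000 (C) > 68,000 (A) > 60,000 (D) > 40,000 (B) > 25,000 (G) > …
E is highest; pays the third-highest bid, $68,000.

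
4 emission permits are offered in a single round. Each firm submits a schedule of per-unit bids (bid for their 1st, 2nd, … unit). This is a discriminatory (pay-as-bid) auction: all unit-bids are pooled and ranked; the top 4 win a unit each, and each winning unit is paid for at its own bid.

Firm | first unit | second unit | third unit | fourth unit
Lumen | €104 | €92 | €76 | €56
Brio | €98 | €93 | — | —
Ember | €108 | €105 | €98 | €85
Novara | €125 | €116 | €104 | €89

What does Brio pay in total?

Brio pays €0

Pooled unit-bids ranked (top 4): 125 (Novara-1), 116 (Novara-2), 108 (Ember-1), 105 (Ember-2)
Next rejected bid: €104 (not a price — pay-as-bid).
Brio wins no units.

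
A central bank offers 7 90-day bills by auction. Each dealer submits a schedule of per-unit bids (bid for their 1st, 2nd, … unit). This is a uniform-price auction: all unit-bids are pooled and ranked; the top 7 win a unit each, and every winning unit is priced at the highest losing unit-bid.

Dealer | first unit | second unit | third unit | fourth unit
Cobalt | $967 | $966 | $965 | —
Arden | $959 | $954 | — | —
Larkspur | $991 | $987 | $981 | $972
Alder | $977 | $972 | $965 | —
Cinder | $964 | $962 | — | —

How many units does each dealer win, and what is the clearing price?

Pooled unit-bids ranked (top 7): 991 (Larkspur-1), 987 (Larkspur-2), 981 (Larkspur-3), 977 (Alder-1), 972 (Larkspur-4), 972 (Alder-2), 967 (Cobalt-1)
The (k+1)-th unit-bid is $966.
Allocation: Alder 2, Cobalt 1, Larkspur 4.

Alder 2, Cobalt 1, Larkspur 4; clearing price $966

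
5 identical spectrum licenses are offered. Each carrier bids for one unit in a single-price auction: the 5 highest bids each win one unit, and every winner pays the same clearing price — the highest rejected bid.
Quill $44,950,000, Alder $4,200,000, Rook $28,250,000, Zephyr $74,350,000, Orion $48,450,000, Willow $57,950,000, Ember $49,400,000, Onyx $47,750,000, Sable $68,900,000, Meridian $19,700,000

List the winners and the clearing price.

Zephyr, Sable, Willow, Ember, Orion; each pays $47,750,000

Ordering the bids: 74,350,000 (Zephyr), 68,900,000 (Sable), 57,950,000 (Willow), 49,400,000 (Ember), 48,450,000 (Orion), 47,750,000 (Onyx), 44,950,000 (Quill), …
The 5 highest are Zephyr, Sable, Willow, Ember, Orion.
Highest unsuccessful bid: $47,750,000 → clearing price.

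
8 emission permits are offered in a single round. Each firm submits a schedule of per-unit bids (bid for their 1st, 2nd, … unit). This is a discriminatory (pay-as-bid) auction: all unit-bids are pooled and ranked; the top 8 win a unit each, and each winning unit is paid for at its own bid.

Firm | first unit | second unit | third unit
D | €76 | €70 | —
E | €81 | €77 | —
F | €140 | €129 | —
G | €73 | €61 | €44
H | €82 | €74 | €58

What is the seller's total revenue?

Merging the schedules and taking the best 8: 140 (F-1), 129 (F-2), 82 (H-1), 81 (E-1), 77 (E-2), 76 (D-1), 74 (H-2), 73 (G-1)
Next rejected bid: €70 (not a price — pay-as-bid).
Each winning unit pays its own bid.
Revenue = 140 + 129 + 82 + 81 + 77 + 76 + 74 + 73 = €732.

Total revenue: €732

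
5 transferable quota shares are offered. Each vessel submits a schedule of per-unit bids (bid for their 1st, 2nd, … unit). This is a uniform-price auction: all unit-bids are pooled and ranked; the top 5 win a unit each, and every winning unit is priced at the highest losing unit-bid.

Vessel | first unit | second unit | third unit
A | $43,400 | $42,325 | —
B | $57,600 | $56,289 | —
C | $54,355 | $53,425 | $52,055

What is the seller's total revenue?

Total revenue: $217,000

Pooled unit-bids ranked (top 5): 57,600 (B-1), 56,289 (B-2), 54,355 (C-1), 53,425 (C-2), 52,055 (C-3)
Highest rejected unit-bid = $43,400.
Allocation: B 2, C 3. Every unit priced at $43,400.
Revenue = 5 × 43,400 = $217,000.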